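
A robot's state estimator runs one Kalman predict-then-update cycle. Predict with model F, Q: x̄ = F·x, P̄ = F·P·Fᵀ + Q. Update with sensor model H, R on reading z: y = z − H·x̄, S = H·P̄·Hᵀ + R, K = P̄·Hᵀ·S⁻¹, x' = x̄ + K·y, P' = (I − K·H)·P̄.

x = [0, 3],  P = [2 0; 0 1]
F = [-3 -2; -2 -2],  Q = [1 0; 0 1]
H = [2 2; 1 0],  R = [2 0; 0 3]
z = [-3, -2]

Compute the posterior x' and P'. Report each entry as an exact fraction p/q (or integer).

x' = [-227/520, -67/52]
P' = [327/520 -21/52; -21/52 17/26]

x̄ = F·x = [-6, -6]
P̄ = F·P·Fᵀ + Q = [23 16; 16 13]
y = z − H·x̄ = [21, 4]
S = H·P̄·Hᵀ + R = [274 78; 78 26]
K = P̄·Hᵀ·S⁻¹ = [9/40 109/520; 1/4 -7/52]
x' = x̄ + K·y = [-227/520, -67/52]
P' = (I − K·H)·P̄ = [327/520 -21/52; -21/52 17/26]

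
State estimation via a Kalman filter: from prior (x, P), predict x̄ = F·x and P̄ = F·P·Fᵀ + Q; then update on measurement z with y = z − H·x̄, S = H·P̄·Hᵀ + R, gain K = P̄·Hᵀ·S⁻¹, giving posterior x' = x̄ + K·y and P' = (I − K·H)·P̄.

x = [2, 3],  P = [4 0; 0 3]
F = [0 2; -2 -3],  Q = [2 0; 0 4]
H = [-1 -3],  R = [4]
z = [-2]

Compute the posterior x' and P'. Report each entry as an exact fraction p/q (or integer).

x̄ = F·x = [6, -13]
P̄ = F·P·Fᵀ + Q = [14 -18; -18 47]
y = z − H·x̄ = [-35]
S = H·P̄·Hᵀ + R = [333]
K = P̄·Hᵀ·S⁻¹ = [40/333; -41/111]
x' = x̄ + K·y = [598/333, -8/111]
P' = (I − K·H)·P̄ = [3062/333 -358/111; -358/111 58/37]

x' = [598/333, -8/111]
P' = [3062/333 -358/111; -358/111 58/37]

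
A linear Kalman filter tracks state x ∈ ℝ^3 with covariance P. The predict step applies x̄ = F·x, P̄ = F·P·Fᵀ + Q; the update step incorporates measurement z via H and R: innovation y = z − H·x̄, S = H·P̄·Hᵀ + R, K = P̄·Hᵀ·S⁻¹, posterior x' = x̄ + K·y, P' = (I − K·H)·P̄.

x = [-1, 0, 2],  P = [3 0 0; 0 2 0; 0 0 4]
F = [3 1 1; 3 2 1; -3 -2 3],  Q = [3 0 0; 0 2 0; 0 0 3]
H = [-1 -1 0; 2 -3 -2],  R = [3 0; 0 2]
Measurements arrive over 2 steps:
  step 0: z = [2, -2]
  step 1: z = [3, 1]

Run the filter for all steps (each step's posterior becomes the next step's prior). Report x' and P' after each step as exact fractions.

step 0: x̄ = F·x = [-1, -1, 9]
step 0: P̄ = F·P·Fᵀ + Q = [36 35 -19; 35 41 -23; -19 -23 74]
step 0: y = z − H·x̄ = [0, 15]
step 0: S = H·P̄·Hᵀ + R = [150 2; 2 267]
step 0: K = P̄·Hᵀ·S⁻¹ = [-18967/40046 446/20023; -10139/20023 -449/20023; 5724/20023 -8817/20023]
step 0: x' = x̄ + K·y = [-13333/20023, -26758/20023, 47952/20023]
step 0: P' = (I − K·H)·P̄ = [90539/40046 -16819/20023 70052/20023; -16819/20023 47236/20023 -87224/20023; 70052/20023 -87224/20023 209705/20023]
step 1: x̄ = F·x = [-18805/20023, -45563/20023, 237371/20023]
step 1: P̄ = F·P·Fᵀ + Q = [1738771/40046 1437743/40046 1223353/40046; 1437743/40046 1431417/40046 611979/40046; 1223353/40046 611979/40046 4255415/40046]
step 1: y = z − H·x̄ = [-4299/20023, 395686/20023]
step 1: S = H·P̄·Hᵀ + R = [3082906/20023 2962558/20023; 2962558/20023 17243597/40046]
step 1: K = P̄·Hᵀ·S⁻¹ = [-294044915/592766466 -5899067/296383233; -140738977/296383233 2936509/296383233; 189295466/889149699 -472403435/889149699]
step 1: x' = x̄ + K·y = [-726725803/592766466, -586182734/296383233, 1164717895/889149699]
step 1: P' = (I − K·H)·P̄ = [482122553/197588822 -94038819/98794411 1152257582/296383233; -94038819/98794411 234777796/98794411 -1341553048/296383233; 1152257582/296383233 -1341553048/296383233 9966164897/889149699]

step 0: x' = [-13333/20023, -26758/20023, 47952/20023], P' = [90539/40046 -16819/20023 70052/20023; -16819/20023 47236/20023 -87224/20023; 70052/20023 -87224/20023 209705/20023]
step 1: x' = [-726725803/592766466, -586182734/296383233, 1164717895/889149699], P' = [482122553/197588822 -94038819/98794411 1152257582/296383233; -94038819/98794411 234777796/98794411 -1341553048/296383233; 1152257582/296383233 -1341553048/296383233 9966164897/889149699]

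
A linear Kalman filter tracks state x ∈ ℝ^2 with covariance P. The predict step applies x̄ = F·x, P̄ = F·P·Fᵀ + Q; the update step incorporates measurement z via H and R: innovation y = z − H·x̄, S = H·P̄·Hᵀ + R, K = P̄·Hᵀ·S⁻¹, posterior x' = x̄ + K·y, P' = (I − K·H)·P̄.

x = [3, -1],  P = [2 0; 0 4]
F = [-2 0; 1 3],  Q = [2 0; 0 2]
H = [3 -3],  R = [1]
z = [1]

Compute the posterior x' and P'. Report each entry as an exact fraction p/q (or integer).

x' = [-2340/523, -2508/523]
P' = [3466/523 3452/523; 3452/523 3496/523]

x̄ = F·x = [-6, 0]
P̄ = F·P·Fᵀ + Q = [10 -4; -4 40]
y = z − H·x̄ = [19]
S = H·P̄·Hᵀ + R = [523]
K = P̄·Hᵀ·S⁻¹ = [42/523; -132/523]
x' = x̄ + K·y = [-2340/523, -2508/523]
P' = (I − K·H)·P̄ = [3466/523 3452/523; 3452/523 3496/523]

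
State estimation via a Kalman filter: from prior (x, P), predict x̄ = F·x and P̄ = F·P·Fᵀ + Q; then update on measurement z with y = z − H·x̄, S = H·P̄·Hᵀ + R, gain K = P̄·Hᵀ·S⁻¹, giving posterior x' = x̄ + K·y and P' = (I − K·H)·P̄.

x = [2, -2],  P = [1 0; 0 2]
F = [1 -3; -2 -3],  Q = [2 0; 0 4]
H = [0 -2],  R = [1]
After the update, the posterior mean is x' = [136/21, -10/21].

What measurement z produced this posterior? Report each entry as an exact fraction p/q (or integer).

z = [1]

x̄ = F·x = [8, 2]
P̄ = F·P·Fᵀ + Q = [21 16; 16 26]
S = H·P̄·Hᵀ + R = [105]
K = P̄·Hᵀ·S⁻¹ = [-32/105; -52/105]
x' − x̄ = [-32/21, -52/21] = K·y
y = (KᵀK)⁻¹·Kᵀ·(x' − x̄) = [5]
z = y + H·x̄ = [5] + [-4] = [1]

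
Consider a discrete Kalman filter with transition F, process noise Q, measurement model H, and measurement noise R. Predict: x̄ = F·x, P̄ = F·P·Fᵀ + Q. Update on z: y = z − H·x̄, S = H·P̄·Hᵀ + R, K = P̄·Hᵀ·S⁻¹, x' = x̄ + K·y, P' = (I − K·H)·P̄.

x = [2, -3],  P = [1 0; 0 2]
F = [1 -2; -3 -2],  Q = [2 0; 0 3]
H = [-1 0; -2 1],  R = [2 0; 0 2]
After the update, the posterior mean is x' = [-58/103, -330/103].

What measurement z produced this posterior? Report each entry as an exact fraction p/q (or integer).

x̄ = F·x = [8, 0]
P̄ = F·P·Fᵀ + Q = [11 5; 5 20]
S = H·P̄·Hᵀ + R = [13 17; 17 46]
K = P̄·Hᵀ·S⁻¹ = [-217/309 -34/309; -400/309 215/309]
x' − x̄ = [-882/103, -330/103] = K·y
y = (KᵀK)⁻¹·Kᵀ·(x' − x̄) = [10, 14]
z = y + H·x̄ = [10, 14] + [-8, -16] = [2, -2]

z = [2, -2]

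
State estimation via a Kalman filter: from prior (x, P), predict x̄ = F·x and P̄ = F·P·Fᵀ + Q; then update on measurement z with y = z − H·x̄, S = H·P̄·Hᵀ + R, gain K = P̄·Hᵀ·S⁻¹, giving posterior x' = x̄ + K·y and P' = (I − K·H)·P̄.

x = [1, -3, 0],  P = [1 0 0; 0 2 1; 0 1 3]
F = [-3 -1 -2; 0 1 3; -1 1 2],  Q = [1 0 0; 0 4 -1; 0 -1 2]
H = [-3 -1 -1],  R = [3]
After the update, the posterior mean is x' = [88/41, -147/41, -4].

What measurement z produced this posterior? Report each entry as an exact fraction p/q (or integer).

z = [1]

x̄ = F·x = [0, -3, -4]
P̄ = F·P·Fᵀ + Q = [28 -25 -15; -25 39 24; -15 24 21]
S = H·P̄·Hᵀ + R = [123]
K = P̄·Hᵀ·S⁻¹ = [-44/123; 4/41; 0]
x' − x̄ = [88/41, -24/41, 0] = K·y
y = (KᵀK)⁻¹·Kᵀ·(x' − x̄) = [-6]
z = y + H·x̄ = [-6] + [7] = [1]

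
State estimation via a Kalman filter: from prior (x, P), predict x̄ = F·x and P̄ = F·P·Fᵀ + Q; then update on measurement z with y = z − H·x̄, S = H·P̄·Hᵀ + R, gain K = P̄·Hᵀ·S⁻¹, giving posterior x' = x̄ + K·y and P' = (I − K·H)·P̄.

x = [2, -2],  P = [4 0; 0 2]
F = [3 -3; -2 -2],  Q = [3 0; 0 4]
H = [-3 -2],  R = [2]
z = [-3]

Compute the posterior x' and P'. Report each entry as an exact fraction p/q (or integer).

x̄ = F·x = [12, 0]
P̄ = F·P·Fᵀ + Q = [57 -12; -12 28]
y = z − H·x̄ = [33]
S = H·P̄·Hᵀ + R = [483]
K = P̄·Hᵀ·S⁻¹ = [-7/23; -20/483]
x' = x̄ + K·y = [45/23, -220/161]
P' = (I − K·H)·P̄ = [282/23 -416/23; -416/23 13124/483]

x' = [45/23, -220/161]
P' = [282/23 -416/23; -416/23 13124/483]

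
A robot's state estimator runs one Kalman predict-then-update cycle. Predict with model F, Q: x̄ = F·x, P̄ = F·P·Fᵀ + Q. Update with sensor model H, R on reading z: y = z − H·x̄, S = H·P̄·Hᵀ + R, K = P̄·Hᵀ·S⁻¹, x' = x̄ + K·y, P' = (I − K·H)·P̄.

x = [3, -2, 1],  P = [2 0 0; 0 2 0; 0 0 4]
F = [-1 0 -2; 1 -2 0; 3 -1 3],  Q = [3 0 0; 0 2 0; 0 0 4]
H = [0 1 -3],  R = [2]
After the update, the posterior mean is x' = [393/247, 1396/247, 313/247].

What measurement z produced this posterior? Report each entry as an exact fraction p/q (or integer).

x̄ = F·x = [-5, 7, 14]
P̄ = F·P·Fᵀ + Q = [21 -2 -30; -2 12 10; -30 10 60]
S = H·P̄·Hᵀ + R = [494]
K = P̄·Hᵀ·S⁻¹ = [44/247; -9/247; -85/247]
x' − x̄ = [1628/247, -333/247, -3145/247] = K·y
y = (KᵀK)⁻¹·Kᵀ·(x' − x̄) = [37]
z = y + H·x̄ = [37] + [-35] = [2]

z = [2]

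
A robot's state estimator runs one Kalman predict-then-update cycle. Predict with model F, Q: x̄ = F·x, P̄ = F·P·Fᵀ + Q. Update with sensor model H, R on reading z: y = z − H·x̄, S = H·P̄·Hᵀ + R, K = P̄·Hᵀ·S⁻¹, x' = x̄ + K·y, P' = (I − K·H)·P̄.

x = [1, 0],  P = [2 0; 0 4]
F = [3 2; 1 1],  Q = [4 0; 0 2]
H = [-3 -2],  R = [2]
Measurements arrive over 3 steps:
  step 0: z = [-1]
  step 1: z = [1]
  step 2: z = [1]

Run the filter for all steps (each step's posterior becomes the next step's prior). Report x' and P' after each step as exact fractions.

step 0: x' = [53/136, -9/136], P' = [127/136 -155/136; -155/136 247/136]
step 1: x' = [-2059/10151, -1340/10151], P' = [9390/10151 -11440/10151; -11440/10151 18132/10151]
step 2: x' = [-51809/187536, -21859/187536], P' = [173353/187536 -211141/187536; -211141/187536 334609/187536]

step 0: x̄ = F·x = [3, 1]
step 0: P̄ = F·P·Fᵀ + Q = [38 14; 14 8]
step 0: y = z − H·x̄ = [10]
step 0: S = H·P̄·Hᵀ + R = [544]
step 0: K = P̄·Hᵀ·S⁻¹ = [-71/272; -29/272]
step 0: x' = x̄ + K·y = [53/136, -9/136]
step 0: P' = (I − K·H)·P̄ = [127/136 -155/136; -155/136 247/136]
step 1: x̄ = F·x = [141/136, 11/34]
step 1: P̄ = F·P·Fᵀ + Q = [815/136 25/34; 25/34 42/17]
step 1: y = z − H·x̄ = [647/136]
step 1: S = H·P̄·Hᵀ + R = [10151/136]
step 1: K = P̄·Hᵀ·S⁻¹ = [-2645/10151; -972/10151]
step 1: x' = x̄ + K·y = [-2059/10151, -1340/10151]
step 1: P' = (I − K·H)·P̄ = [9390/10151 -11440/10151; -11440/10151 18132/10151]
step 2: x̄ = F·x = [-8857/10151, -3399/10151]
step 2: P̄ = F·P·Fᵀ + Q = [60362/10151 7234/10151; 7234/10151 24944/10151]
step 2: y = z − H·x̄ = [-23218/10151]
step 2: S = H·P̄·Hᵀ + R = [750144/10151]
step 2: K = P̄·Hᵀ·S⁻¹ = [-97777/375072; -35795/375072]
step 2: x' = x̄ + K·y = [-51809/187536, -21859/187536]
step 2: P' = (I − K·H)·P̄ = [173353/187536 -211141/187536; -211141/187536 334609/187536]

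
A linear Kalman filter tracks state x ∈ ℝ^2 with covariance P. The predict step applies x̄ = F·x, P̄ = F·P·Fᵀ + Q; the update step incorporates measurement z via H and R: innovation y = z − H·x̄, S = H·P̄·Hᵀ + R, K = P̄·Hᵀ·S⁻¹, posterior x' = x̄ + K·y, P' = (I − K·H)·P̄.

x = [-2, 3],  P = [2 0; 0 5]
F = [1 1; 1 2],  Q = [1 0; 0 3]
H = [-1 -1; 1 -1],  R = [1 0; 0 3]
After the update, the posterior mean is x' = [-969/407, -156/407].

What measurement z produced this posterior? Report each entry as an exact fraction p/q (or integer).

z = [3, -3]

x̄ = F·x = [1, 4]
P̄ = F·P·Fᵀ + Q = [8 12; 12 25]
S = H·P̄·Hᵀ + R = [58 17; 17 12]
K = P̄·Hᵀ·S⁻¹ = [-172/407 108/407; -223/407 -125/407]
x' − x̄ = [-1376/407, -1784/407] = K·y
y = (KᵀK)⁻¹·Kᵀ·(x' − x̄) = [8, 0]
z = y + H·x̄ = [8, 0] + [-5, -3] = [3, -3]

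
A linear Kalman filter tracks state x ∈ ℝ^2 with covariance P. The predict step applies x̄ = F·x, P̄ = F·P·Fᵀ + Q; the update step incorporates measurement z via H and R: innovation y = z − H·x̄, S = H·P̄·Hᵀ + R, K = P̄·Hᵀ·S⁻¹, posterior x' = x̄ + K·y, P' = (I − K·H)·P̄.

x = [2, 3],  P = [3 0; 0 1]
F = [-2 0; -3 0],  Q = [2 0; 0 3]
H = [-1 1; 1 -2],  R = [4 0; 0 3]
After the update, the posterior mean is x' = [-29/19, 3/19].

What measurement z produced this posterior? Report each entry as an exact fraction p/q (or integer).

x̄ = F·x = [-4, -6]
P̄ = F·P·Fᵀ + Q = [14 18; 18 30]
S = H·P̄·Hᵀ + R = [12 -20; -20 65]
K = P̄·Hᵀ·S⁻¹ = [-9/19 -46/95; -3/19 -66/95]
x' − x̄ = [47/19, 117/19] = K·y
y = (KᵀK)⁻¹·Kᵀ·(x' − x̄) = [5, -10]
z = y + H·x̄ = [5, -10] + [-2, 8] = [3, -2]

z = [3, -2]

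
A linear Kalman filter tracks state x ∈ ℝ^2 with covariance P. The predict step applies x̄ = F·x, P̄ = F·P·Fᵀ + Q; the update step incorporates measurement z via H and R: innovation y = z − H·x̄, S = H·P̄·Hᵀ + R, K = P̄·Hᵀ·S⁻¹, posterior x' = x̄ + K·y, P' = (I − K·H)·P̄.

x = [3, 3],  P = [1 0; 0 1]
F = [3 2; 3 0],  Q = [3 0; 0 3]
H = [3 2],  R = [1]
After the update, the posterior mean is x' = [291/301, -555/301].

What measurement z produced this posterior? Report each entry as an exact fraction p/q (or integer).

x̄ = F·x = [15, 9]
P̄ = F·P·Fᵀ + Q = [16 9; 9 12]
S = H·P̄·Hᵀ + R = [301]
K = P̄·Hᵀ·S⁻¹ = [66/301; 51/301]
x' − x̄ = [-4224/301, -3264/301] = K·y
y = (KᵀK)⁻¹·Kᵀ·(x' − x̄) = [-64]
z = y + H·x̄ = [-64] + [63] = [-1]

z = [-1]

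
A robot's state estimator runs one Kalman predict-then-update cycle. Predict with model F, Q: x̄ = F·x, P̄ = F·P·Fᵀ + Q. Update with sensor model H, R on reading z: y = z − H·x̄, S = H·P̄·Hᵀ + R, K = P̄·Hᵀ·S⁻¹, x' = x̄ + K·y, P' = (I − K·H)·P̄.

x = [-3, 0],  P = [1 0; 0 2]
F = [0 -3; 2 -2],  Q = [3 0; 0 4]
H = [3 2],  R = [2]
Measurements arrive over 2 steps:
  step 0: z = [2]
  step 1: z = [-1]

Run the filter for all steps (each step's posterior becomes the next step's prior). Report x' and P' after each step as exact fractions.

step 0: x' = [58/19, -206/57], P' = [270/133 -376/133; -376/133 1760/399]
step 1: x' = [-330603/445667, 297088/445667], P' = [593610/445667 -804648/445667; -804648/445667 1300756/445667]

step 0: x̄ = F·x = [0, -6]
step 0: P̄ = F·P·Fᵀ + Q = [21 12; 12 16]
step 0: y = z − H·x̄ = [14]
step 0: S = H·P̄·Hᵀ + R = [399]
step 0: K = P̄·Hᵀ·S⁻¹ = [29/133; 68/399]
step 0: x' = x̄ + K·y = [58/19, -206/57]
step 0: P' = (I − K·H)·P̄ = [270/133 -376/133; -376/133 1760/399]
step 1: x̄ = F·x = [206/19, 40/3]
step 1: P̄ = F·P·Fᵀ + Q = [5679/133 304/7; 304/7 1100/21]
step 1: y = z − H·x̄ = [-3431/57]
step 1: S = H·P̄·Hᵀ + R = [445667/399]
step 1: K = P̄·Hᵀ·S⁻¹ = [85767/445667; 93784/445667]
step 1: x' = x̄ + K·y = [-330603/445667, 297088/445667]
step 1: P' = (I − K·H)·P̄ = [593610/445667 -804648/445667; -804648/445667 1300756/445667]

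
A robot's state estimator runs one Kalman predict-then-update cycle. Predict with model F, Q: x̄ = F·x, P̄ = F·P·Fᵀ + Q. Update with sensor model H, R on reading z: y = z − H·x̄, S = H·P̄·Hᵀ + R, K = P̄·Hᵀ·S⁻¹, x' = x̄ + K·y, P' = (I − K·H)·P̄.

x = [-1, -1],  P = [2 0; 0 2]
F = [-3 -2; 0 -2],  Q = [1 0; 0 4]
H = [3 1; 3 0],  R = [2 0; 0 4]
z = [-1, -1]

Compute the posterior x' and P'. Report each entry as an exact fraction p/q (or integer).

x̄ = F·x = [5, 2]
P̄ = F·P·Fᵀ + Q = [27 8; 8 12]
y = z − H·x̄ = [-18, -16]
S = H·P̄·Hᵀ + R = [305 267; 267 247]
K = P̄·Hᵀ·S⁻¹ = [178/2023 471/2023; 1242/2023 -1146/2023]
x' = x̄ + K·y = [-625/2023, 26/2023]
P' = (I − K·H)·P̄ = [628/2023 -1528/2023; -1528/2023 7068/2023]

x' = [-625/2023, 26/2023]
P' = [628/2023 -1528/2023; -1528/2023 7068/2023]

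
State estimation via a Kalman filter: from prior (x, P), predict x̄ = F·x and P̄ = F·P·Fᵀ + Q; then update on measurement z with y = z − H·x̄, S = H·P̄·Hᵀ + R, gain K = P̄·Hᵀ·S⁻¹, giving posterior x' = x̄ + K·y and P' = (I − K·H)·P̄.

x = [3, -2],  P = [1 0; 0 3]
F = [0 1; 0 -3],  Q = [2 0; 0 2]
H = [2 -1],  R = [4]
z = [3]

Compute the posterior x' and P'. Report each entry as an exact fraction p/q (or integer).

x̄ = F·x = [-2, 6]
P̄ = F·P·Fᵀ + Q = [5 -9; -9 29]
y = z − H·x̄ = [13]
S = H·P̄·Hᵀ + R = [89]
K = P̄·Hᵀ·S⁻¹ = [19/89; -47/89]
x' = x̄ + K·y = [69/89, -77/89]
P' = (I − K·H)·P̄ = [84/89 92/89; 92/89 372/89]

x' = [69/89, -77/89]
P' = [84/89 92/89; 92/89 372/89]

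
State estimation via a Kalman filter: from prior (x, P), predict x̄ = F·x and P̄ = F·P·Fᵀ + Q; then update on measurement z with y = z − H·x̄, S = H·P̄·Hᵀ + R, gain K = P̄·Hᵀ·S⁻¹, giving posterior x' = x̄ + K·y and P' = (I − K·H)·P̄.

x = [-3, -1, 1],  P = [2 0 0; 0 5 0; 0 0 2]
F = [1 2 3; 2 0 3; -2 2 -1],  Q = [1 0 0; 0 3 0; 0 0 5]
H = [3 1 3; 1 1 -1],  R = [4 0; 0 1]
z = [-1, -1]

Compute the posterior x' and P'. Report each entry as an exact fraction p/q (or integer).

x̄ = F·x = [-2, -3, 3]
P̄ = F·P·Fᵀ + Q = [41 22 10; 22 29 -14; 10 -14 35]
y = z − H·x̄ = [-1, 7]
S = H·P̄·Hᵀ + R = [945 107; 107 158]
K = P̄·Hᵀ·S⁻¹ = [21979/137861 31360/137861; 1419/137861 55754/137861; 23291/137861 -49802/137861]
x' = x̄ + K·y = [-78181/137861, -24724/137861, 41678/137861]
P' = (I − K·H)·P̄ = [143896/137861 -170345/137861 -57809/137861; -170345/137861 298752/137861 72653/137861; -57809/137861 72653/137861 64646/137861]

x' = [-78181/137861, -24724/137861, 41678/137861]
P' = [143896/137861 -170345/137861 -57809/137861; -170345/137861 298752/137861 72653/137861; -57809/137861 72653/137861 64646/137861]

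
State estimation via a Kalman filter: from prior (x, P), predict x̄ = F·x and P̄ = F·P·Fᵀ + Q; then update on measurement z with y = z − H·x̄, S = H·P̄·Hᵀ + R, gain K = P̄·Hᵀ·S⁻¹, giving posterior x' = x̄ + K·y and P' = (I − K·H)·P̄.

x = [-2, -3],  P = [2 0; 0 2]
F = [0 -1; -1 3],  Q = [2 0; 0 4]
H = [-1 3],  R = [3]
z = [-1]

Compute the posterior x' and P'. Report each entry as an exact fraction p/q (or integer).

x̄ = F·x = [3, -7]
P̄ = F·P·Fᵀ + Q = [4 -6; -6 24]
y = z − H·x̄ = [23]
S = H·P̄·Hᵀ + R = [259]
K = P̄·Hᵀ·S⁻¹ = [-22/259; 78/259]
x' = x̄ + K·y = [271/259, -19/259]
P' = (I − K·H)·P̄ = [552/259 162/259; 162/259 132/259]

x' = [271/259, -19/259]
P' = [552/259 162/259; 162/259 132/259]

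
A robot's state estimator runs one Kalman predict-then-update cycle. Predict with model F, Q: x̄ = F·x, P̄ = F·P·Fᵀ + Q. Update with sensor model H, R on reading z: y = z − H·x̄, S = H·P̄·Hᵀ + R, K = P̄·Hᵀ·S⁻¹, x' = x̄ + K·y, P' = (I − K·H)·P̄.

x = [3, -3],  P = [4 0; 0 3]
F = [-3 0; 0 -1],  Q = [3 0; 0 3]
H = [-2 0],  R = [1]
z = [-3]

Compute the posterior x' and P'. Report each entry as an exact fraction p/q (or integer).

x' = [225/157, 3]
P' = [39/157 0; 0 6]

x̄ = F·x = [-9, 3]
P̄ = F·P·Fᵀ + Q = [39 0; 0 6]
y = z − H·x̄ = [-21]
S = H·P̄·Hᵀ + R = [157]
K = P̄·Hᵀ·S⁻¹ = [-78/157; 0]
x' = x̄ + K·y = [225/157, 3]
P' = (I − K·H)·P̄ = [39/157 0; 0 6]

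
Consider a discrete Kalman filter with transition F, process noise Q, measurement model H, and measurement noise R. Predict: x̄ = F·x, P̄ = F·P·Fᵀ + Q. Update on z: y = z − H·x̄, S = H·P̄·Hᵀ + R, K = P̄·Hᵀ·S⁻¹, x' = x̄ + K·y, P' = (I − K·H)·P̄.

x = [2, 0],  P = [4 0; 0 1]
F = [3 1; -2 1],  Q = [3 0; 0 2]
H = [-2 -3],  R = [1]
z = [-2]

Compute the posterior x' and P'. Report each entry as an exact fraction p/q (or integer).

x̄ = F·x = [6, -4]
P̄ = F·P·Fᵀ + Q = [40 -23; -23 19]
y = z − H·x̄ = [-2]
S = H·P̄·Hᵀ + R = [56]
K = P̄·Hᵀ·S⁻¹ = [-11/56; -11/56]
x' = x̄ + K·y = [179/28, -101/28]
P' = (I − K·H)·P̄ = [2119/56 -1409/56; -1409/56 943/56]

x' = [179/28, -101/28]
P' = [2119/56 -1409/56; -1409/56 943/56]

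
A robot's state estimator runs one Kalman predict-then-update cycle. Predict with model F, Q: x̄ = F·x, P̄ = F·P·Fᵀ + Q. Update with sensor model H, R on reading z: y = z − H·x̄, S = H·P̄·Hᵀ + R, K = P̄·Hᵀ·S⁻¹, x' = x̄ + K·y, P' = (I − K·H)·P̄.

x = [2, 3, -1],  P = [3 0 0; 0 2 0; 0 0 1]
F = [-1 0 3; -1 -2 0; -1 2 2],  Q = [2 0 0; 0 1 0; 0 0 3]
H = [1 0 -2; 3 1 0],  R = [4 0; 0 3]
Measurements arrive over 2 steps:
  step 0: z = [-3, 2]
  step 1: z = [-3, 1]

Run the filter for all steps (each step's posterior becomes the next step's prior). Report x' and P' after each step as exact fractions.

step 0: x' = [13839/8585, -28379/8585, 4331/1717], P' = [7936/8585 -16506/8585 1066/1717; -16506/8585 52881/8585 -2469/1717; 1066/1717 -2469/1717 2259/1717]
step 1: x' = [11191693/13578128, -119113787/108625024, 97982271/54312512], P' = [1201571/1697266 -16448517/13578128 3750257/6789064; -16448517/13578128 413916627/108625024 -67025079/54312512; 3750257/6789064 -67025079/54312512 36112171/27156256]

step 0: x̄ = F·x = [-5, -8, 2]
step 0: P̄ = F·P·Fᵀ + Q = [14 3 9; 3 12 -5; 9 -5 18]
step 0: y = z − H·x̄ = [6, 25]
step 0: S = H·P̄·Hᵀ + R = [54 1; 1 159]
step 0: K = P̄·Hᵀ·S⁻¹ = [-681/8585 2434/8585; 2046/8585 1121/8585; -863/1717 243/1717]
step 0: x' = x̄ + K·y = [13839/8585, -28379/8585, 4331/1717]
step 0: P' = (I − K·H)·P̄ = [7936/8585 -16506/8585 1066/1717; -16506/8585 52881/8585 -2469/1717; 1066/1717 -2469/1717 2259/1717]
step 1: x̄ = F·x = [51126/8585, 42919/8585, -27287/8585]
step 1: P̄ = F·P·Fᵀ + Q = [94781/8585 33004/8585 7998/8585; 33004/8585 162021/8585 -164868/8585; 7998/8585 -164868/8585 236339/8585]
step 1: y = z − H·x̄ = [-26291/1717, -187712/8585]
step 1: S = H·P̄·Hᵀ + R = [208497/1717 119819/1717; 119819/1717 1238829/8585]
step 1: K = P̄·Hᵀ·S⁻¹ = [-1347115/13578128 4129729/13578128; 34128045/108625024 6384073/108625024; -28611657/54312512 7660363/54312512]
step 1: x' = x̄ + K·y = [11191693/13578128, -119113787/108625024, 97982271/54312512]
step 1: P' = (I − K·H)·P̄ = [1201571/1697266 -16448517/13578128 3750257/6789064; -16448517/13578128 413916627/108625024 -67025079/54312512; 3750257/6789064 -67025079/54312512 36112171/27156256]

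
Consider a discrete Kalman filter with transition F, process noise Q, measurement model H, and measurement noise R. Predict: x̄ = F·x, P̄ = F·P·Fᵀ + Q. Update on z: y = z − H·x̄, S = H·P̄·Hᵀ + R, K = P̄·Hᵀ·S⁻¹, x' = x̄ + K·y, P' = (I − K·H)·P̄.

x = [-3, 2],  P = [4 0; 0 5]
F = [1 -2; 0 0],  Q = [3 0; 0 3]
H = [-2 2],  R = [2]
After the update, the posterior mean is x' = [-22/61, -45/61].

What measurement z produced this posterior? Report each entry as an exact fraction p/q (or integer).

x̄ = F·x = [-7, 0]
P̄ = F·P·Fᵀ + Q = [27 0; 0 3]
S = H·P̄·Hᵀ + R = [122]
K = P̄·Hᵀ·S⁻¹ = [-27/61; 3/61]
x' − x̄ = [405/61, -45/61] = K·y
y = (KᵀK)⁻¹·Kᵀ·(x' − x̄) = [-15]
z = y + H·x̄ = [-15] + [14] = [-1]

z = [-1]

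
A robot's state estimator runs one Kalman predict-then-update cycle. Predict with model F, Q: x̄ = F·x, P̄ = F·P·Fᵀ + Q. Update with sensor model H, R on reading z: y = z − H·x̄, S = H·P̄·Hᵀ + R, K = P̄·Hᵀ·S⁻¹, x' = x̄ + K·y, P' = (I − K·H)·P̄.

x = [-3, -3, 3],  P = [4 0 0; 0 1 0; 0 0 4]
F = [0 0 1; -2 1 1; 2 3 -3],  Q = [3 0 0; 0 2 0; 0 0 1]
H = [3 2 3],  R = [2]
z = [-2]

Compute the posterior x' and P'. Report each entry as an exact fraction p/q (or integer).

x̄ = F·x = [3, 6, -24]
P̄ = F·P·Fᵀ + Q = [7 4 -12; 4 23 -25; -12 -25 62]
y = z − H·x̄ = [49]
S = H·P̄·Hᵀ + R = [247]
K = P̄·Hᵀ·S⁻¹ = [-7/247; -17/247; 100/247]
x' = x̄ + K·y = [398/247, 649/247, -1028/247]
P' = (I − K·H)·P̄ = [1680/247 869/247 -2264/247; 869/247 5392/247 -4475/247; -2264/247 -4475/247 5314/247]

x' = [398/247, 649/247, -1028/247]
P' = [1680/247 869/247 -2264/247; 869/247 5392/247 -4475/247; -2264/247 -4475/247 5314/247]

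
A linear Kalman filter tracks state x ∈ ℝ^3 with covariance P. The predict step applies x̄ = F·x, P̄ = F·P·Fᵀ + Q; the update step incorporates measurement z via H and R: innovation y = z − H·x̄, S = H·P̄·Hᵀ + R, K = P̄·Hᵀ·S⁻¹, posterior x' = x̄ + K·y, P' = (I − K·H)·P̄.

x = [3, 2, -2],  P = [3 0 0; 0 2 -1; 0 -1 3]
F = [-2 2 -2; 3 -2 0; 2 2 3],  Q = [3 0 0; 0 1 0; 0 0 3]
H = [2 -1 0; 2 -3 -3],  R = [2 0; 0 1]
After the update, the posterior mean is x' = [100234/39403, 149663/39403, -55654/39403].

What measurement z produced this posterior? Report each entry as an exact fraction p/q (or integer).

z = [1, -2]

x̄ = F·x = [2, 5, 4]
P̄ = F·P·Fᵀ + Q = [43 -30 -24; -30 36 16; -24 16 38]
S = H·P̄·Hᵀ + R = [330 712; 712 1775]
K = P̄·Hᵀ·S⁻¹ = [14662/39403 -376/39403; -8304/39403 -1464/39403; 17960/39403 -11866/39403]
x' − x̄ = [21428/39403, -47352/39403, -213266/39403] = K·y
y = (KᵀK)⁻¹·Kᵀ·(x' − x̄) = [2, 21]
z = y + H·x̄ = [2, 21] + [-1, -23] = [1, -2]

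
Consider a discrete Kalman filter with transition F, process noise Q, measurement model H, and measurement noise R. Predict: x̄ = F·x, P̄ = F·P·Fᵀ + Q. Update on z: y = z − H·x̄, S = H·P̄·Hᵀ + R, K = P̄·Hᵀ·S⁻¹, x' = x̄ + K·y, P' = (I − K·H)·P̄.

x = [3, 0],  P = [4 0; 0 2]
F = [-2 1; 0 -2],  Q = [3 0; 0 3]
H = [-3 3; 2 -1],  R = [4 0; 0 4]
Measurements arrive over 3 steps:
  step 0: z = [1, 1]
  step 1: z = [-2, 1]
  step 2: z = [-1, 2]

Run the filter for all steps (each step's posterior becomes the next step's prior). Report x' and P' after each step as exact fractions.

step 0: x' = [-1328/3835, -823/3835], P' = [8936/3835 9396/3835; 9396/3835 11356/3835]
step 1: x' = [1966005/4412251, -838981/4412251], P' = [10511336/4412251 11430452/4412251; 11430452/4412251 14138364/4412251]
step 2: x' = [2769059077/5312254235, 627223132/5312254235], P' = [12614231528/5312254235 13737679668/5312254235; 13737679668/5312254235 17022212348/5312254235]

step 0: x̄ = F·x = [-6, 0]
step 0: P̄ = F·P·Fᵀ + Q = [21 -4; -4 11]
step 0: y = z − H·x̄ = [-17, 13]
step 0: S = H·P̄·Hᵀ + R = [364 -195; -195 115]
step 0: K = P̄·Hᵀ·S⁻¹ = [69/767 163/295; 294/767 143/295]
step 0: x' = x̄ + K·y = [-1328/3835, -823/3835]
step 0: P' = (I − K·H)·P̄ = [8936/3835 9396/3835; 9396/3835 11356/3835]
step 1: x̄ = F·x = [141/295, 1646/3835]
step 1: P̄ = F·P·Fᵀ + Q = [1617/295 1144/295; 1144/295 56929/3835]
step 1: y = z − H·x̄ = [-7109/3835, 363/767]
step 1: S = H·P̄·Hᵀ + R = [449194/3835 -32613/767; -32613/767 19373/767]
step 1: K = P̄·Hᵀ·S⁻¹ = [689337/4412251 2398055/4412251; 2030934/4412251 2180635/4412251]
step 1: x' = x̄ + K·y = [1966005/4412251, -838981/4412251]
step 1: P' = (I − K·H)·P̄ = [10511336/4412251 11430452/4412251; 11430452/4412251 14138364/4412251]
step 2: x̄ = F·x = [-4770991/4412251, 1677962/4412251]
step 2: P̄ = F·P·Fᵀ + Q = [23698653/4412251 17445080/4412251; 17445080/4412251 69790209/4412251]
step 2: y = z − H·x̄ = [-23759110/4412251, 20044446/4412251]
step 2: S = H·P̄·Hᵀ + R = [545037322/4412251 -194556825/4412251; -194556825/4412251 112453505/4412251]
step 2: K = P̄·Hᵀ·S⁻¹ = [168517221/1062450847 2872695847/5312254235; 492679902/1062450847 2613286747/5312254235]
step 2: x' = x̄ + K·y = [2769059077/5312254235, 627223132/5312254235]
step 2: P' = (I − K·H)·P̄ = [12614231528/5312254235 13737679668/5312254235; 13737679668/5312254235 17022212348/5312254235]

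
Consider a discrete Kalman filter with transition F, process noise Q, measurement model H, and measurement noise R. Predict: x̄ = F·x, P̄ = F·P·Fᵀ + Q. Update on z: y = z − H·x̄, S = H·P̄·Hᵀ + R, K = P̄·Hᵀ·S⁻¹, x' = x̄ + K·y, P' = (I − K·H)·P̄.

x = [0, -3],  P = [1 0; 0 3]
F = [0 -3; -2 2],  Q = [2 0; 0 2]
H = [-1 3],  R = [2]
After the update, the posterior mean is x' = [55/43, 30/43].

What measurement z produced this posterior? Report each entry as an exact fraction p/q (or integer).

x̄ = F·x = [9, -6]
P̄ = F·P·Fᵀ + Q = [29 -18; -18 18]
S = H·P̄·Hᵀ + R = [301]
K = P̄·Hᵀ·S⁻¹ = [-83/301; 72/301]
x' − x̄ = [-332/43, 288/43] = K·y
y = (KᵀK)⁻¹·Kᵀ·(x' − x̄) = [28]
z = y + H·x̄ = [28] + [-27] = [1]

z = [1]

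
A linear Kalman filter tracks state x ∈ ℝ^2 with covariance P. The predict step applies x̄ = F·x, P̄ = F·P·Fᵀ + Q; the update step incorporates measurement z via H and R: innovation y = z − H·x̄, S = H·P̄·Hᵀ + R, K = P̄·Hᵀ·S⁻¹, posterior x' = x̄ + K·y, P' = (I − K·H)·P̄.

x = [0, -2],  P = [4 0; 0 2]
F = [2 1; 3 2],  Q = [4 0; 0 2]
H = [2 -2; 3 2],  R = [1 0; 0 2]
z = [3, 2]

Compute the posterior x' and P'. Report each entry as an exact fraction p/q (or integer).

x̄ = F·x = [-2, -4]
P̄ = F·P·Fᵀ + Q = [22 28; 28 46]
y = z − H·x̄ = [-1, 16]
S = H·P̄·Hᵀ + R = [49 -108; -108 720]
K = P̄·Hᵀ·S⁻¹ = [63/328 2341/11808; -12/41 74/369]
x' = x̄ + K·y = [2893/2952, -184/369]
P' = (I − K·H)·P̄ = [695/5904 8/369; 8/369 62/369]

x' = [2893/2952, -184/369]
P' = [695/5904 8/369; 8/369 62/369]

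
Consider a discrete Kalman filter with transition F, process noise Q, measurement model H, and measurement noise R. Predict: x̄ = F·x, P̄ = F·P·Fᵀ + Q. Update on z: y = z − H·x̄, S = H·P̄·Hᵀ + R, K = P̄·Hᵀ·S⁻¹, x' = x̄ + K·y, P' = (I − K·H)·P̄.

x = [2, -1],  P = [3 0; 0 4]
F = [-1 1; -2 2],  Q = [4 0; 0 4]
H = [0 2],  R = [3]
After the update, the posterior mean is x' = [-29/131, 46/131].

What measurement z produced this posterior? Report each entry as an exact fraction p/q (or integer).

x̄ = F·x = [-3, -6]
P̄ = F·P·Fᵀ + Q = [11 14; 14 32]
S = H·P̄·Hᵀ + R = [131]
K = P̄·Hᵀ·S⁻¹ = [28/131; 64/131]
x' − x̄ = [364/131, 832/131] = K·y
y = (KᵀK)⁻¹·Kᵀ·(x' − x̄) = [13]
z = y + H·x̄ = [13] + [-12] = [1]

z = [1]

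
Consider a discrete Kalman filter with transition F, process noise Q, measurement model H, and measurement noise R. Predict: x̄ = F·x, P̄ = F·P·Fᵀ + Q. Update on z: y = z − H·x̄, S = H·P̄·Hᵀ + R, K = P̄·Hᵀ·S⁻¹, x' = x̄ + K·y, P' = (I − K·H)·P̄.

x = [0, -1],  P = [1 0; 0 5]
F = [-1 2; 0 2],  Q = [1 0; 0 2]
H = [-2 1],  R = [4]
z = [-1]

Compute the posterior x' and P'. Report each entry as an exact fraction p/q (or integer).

x' = [2/17, -7/17]
P' = [86/17 124/17; 124/17 212/17]

x̄ = F·x = [-2, -2]
P̄ = F·P·Fᵀ + Q = [22 20; 20 22]
y = z − H·x̄ = [-3]
S = H·P̄·Hᵀ + R = [34]
K = P̄·Hᵀ·S⁻¹ = [-12/17; -9/17]
x' = x̄ + K·y = [2/17, -7/17]
P' = (I − K·H)·P̄ = [86/17 124/17; 124/17 212/17]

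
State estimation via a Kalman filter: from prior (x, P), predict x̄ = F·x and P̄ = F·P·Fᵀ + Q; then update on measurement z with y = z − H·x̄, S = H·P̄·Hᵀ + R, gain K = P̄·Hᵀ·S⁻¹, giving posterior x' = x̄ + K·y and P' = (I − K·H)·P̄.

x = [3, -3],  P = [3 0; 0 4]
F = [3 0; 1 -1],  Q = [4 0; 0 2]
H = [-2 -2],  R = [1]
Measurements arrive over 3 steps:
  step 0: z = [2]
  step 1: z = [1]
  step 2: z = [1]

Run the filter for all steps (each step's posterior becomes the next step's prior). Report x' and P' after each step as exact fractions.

step 0: x' = [-463/233, 246/233], P' = [823/233 -783/233; -783/233 801/233]
step 1: x' = [-23209/28919, 8089/28919], P' = [133219/86757 -120062/86757; -120062/86757 128536/86757]
step 2: x' = [-2886887/5017023, 291910/5017023], P' = [7689325/5017023 -6920711/5017023; -6920711/5017023 7399123/5017023]

step 0: x̄ = F·x = [9, 6]
step 0: P̄ = F·P·Fᵀ + Q = [31 9; 9 9]
step 0: y = z − H·x̄ = [32]
step 0: S = H·P̄·Hᵀ + R = [233]
step 0: K = P̄·Hᵀ·S⁻¹ = [-80/233; -36/233]
step 0: x' = x̄ + K·y = [-463/233, 246/233]
step 0: P' = (I − K·H)·P̄ = [823/233 -783/233; -783/233 801/233]
step 1: x̄ = F·x = [-1389/233, -709/233]
step 1: P̄ = F·P·Fᵀ + Q = [8339/233 4818/233; 4818/233 3656/233]
step 1: y = z − H·x̄ = [-3963/233]
step 1: S = H·P̄·Hᵀ + R = [86757/233]
step 1: K = P̄·Hᵀ·S⁻¹ = [-26314/86757; -16948/86757]
step 1: x' = x̄ + K·y = [-23209/28919, 8089/28919]
step 1: P' = (I − K·H)·P̄ = [133219/86757 -120062/86757; -120062/86757 128536/86757]
step 2: x̄ = F·x = [-69627/28919, -31298/28919]
step 2: P̄ = F·P·Fᵀ + Q = [515333/28919 253281/28919; 253281/28919 225131/28919]
step 2: y = z − H·x̄ = [-15721/2629]
step 2: S = H·P̄·Hᵀ + R = [41463/239]
step 2: K = P̄·Hᵀ·S⁻¹ = [-139748/456093; -86984/456093]
step 2: x' = x̄ + K·y = [-2886887/5017023, 291910/5017023]
step 2: P' = (I − K·H)·P̄ = [7689325/5017023 -6920711/5017023; -6920711/5017023 7399123/5017023]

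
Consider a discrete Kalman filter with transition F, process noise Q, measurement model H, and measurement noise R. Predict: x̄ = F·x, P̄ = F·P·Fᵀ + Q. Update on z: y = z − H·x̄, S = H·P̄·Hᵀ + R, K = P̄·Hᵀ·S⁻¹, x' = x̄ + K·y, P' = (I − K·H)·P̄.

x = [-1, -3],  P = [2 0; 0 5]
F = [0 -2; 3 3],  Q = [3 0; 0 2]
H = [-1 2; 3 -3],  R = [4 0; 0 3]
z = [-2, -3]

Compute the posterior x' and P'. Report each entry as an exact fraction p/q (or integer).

x̄ = F·x = [6, -12]
P̄ = F·P·Fᵀ + Q = [23 -30; -30 65]
y = z − H·x̄ = [28, -57]
S = H·P̄·Hᵀ + R = [407 -729; -729 1335]
K = P̄·Hᵀ·S⁻¹ = [851/1984 701/1984; 1945/3968 215/3968]
x' = x̄ + K·y = [-4225/1984, -5411/3968]
P' = (I − K·H)·P̄ = [2403/992 4105/1984; 4105/1984 7995/3968]

x' = [-4225/1984, -5411/3968]
P' = [2403/992 4105/1984; 4105/1984 7995/3968]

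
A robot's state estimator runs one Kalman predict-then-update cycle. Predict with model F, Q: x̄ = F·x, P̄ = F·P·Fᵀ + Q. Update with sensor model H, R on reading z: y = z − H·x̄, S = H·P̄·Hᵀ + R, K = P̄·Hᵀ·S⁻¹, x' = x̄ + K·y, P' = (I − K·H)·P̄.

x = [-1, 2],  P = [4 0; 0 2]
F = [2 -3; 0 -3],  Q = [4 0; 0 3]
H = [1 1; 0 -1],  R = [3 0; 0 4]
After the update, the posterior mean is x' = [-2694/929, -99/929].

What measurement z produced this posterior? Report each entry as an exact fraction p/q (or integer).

z = [-3, -1]

x̄ = F·x = [-8, -6]
P̄ = F·P·Fᵀ + Q = [38 18; 18 21]
S = H·P̄·Hᵀ + R = [98 -39; -39 25]
K = P̄·Hᵀ·S⁻¹ = [698/929 420/929; 156/929 -537/929]
x' − x̄ = [4738/929, 5475/929] = K·y
y = (KᵀK)⁻¹·Kᵀ·(x' − x̄) = [11, -7]
z = y + H·x̄ = [11, -7] + [-14, 6] = [-3, -1]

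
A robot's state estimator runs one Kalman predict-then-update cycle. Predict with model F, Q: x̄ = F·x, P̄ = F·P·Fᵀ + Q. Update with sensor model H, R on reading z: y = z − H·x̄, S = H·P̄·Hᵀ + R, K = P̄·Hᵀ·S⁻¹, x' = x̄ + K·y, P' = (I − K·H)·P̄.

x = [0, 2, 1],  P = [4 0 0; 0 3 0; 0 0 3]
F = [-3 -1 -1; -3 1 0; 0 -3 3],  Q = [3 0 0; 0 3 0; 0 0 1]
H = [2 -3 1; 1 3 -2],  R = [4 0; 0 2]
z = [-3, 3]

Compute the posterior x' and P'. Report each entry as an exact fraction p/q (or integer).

x' = [-14523/117125, 119212/117125, -1221/117125]
P' = [476154/117125 646374/117125 1171458/117125; 646374/117125 1057944/117125 1887648/117125; 1171458/117125 1887648/117125 3423716/117125]

x̄ = F·x = [-3, 2, -3]
P̄ = F·P·Fᵀ + Q = [45 33 0; 33 42 -9; 0 -9 55]
y = z − H·x̄ = [12, -6]
S = H·P̄·Hᵀ + R = [275 -380; -380 951]
K = P̄·Hᵀ·S⁻¹ = [46161/117125 7236/23425; 1641/117125 4491/23425; 25922/117125 -1303/23425]
x' = x̄ + K·y = [-14523/117125, 119212/117125, -1221/117125]
P' = (I − K·H)·P̄ = [476154/117125 646374/117125 1171458/117125; 646374/117125 1057944/117125 1887648/117125; 1171458/117125 1887648/117125 3423716/117125]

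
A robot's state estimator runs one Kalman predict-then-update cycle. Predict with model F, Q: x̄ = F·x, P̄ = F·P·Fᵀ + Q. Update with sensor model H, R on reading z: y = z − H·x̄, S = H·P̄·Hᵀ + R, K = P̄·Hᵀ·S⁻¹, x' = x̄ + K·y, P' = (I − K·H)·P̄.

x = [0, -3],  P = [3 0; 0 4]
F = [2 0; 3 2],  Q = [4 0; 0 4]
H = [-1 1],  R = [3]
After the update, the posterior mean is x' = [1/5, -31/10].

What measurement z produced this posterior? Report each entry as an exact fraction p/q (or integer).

x̄ = F·x = [0, -6]
P̄ = F·P·Fᵀ + Q = [16 18; 18 47]
S = H·P̄·Hᵀ + R = [30]
K = P̄·Hᵀ·S⁻¹ = [1/15; 29/30]
x' − x̄ = [1/5, 29/10] = K·y
y = (KᵀK)⁻¹·Kᵀ·(x' − x̄) = [3]
z = y + H·x̄ = [3] + [-6] = [-3]

z = [-3]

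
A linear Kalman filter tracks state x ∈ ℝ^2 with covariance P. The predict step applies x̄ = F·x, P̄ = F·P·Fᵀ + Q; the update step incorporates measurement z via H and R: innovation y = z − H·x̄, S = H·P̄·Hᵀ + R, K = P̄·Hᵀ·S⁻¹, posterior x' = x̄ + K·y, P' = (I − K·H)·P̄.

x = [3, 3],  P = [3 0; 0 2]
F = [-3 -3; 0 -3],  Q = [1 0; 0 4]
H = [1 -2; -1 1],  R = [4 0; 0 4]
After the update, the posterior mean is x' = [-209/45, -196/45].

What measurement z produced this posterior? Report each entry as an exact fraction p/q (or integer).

x̄ = F·x = [-18, -9]
P̄ = F·P·Fᵀ + Q = [46 18; 18 22]
S = H·P̄·Hᵀ + R = [66 -36; -36 36]
K = P̄·Hᵀ·S⁻¹ = [-3/5 -62/45; -11/15 -28/45]
x' − x̄ = [601/45, 209/45] = K·y
y = (KᵀK)⁻¹·Kᵀ·(x' − x̄) = [3, -11]
z = y + H·x̄ = [3, -11] + [0, 9] = [3, -2]

z = [3, -2]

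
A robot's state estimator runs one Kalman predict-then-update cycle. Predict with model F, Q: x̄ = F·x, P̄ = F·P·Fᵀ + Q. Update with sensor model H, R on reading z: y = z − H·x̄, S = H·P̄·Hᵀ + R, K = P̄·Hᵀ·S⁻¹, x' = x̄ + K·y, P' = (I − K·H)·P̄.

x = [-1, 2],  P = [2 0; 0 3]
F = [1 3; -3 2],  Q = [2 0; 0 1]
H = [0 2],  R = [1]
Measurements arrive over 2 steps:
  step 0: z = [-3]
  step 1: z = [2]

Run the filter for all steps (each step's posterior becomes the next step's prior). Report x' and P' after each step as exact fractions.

step 0: x' = [217/125, -179/125], P' = [3299/125 12/125; 12/125 31/125]
step 1: x' = [-660872/119309, 118175/119309], P' = [652296/119309 -9795/119309; -9795/119309 29796/119309]

step 0: x̄ = F·x = [5, 7]
step 0: P̄ = F·P·Fᵀ + Q = [31 12; 12 31]
step 0: y = z − H·x̄ = [-17]
step 0: S = H·P̄·Hᵀ + R = [125]
step 0: K = P̄·Hᵀ·S⁻¹ = [24/125; 62/125]
step 0: x' = x̄ + K·y = [217/125, -179/125]
step 0: P' = (I − K·H)·P̄ = [3299/125 12/125; 12/125 31/125]
step 1: x̄ = F·x = [-64/25, -1009/125]
step 1: P̄ = F·P·Fᵀ + Q = [156/5 -1959/25; -1959/25 29796/125]
step 1: y = z − H·x̄ = [2268/125]
step 1: S = H·P̄·Hᵀ + R = [119309/125]
step 1: K = P̄·Hᵀ·S⁻¹ = [-19590/119309; 59592/119309]
step 1: x' = x̄ + K·y = [-660872/119309, 118175/119309]
step 1: P' = (I − K·H)·P̄ = [652296/119309 -9795/119309; -9795/119309 29796/119309]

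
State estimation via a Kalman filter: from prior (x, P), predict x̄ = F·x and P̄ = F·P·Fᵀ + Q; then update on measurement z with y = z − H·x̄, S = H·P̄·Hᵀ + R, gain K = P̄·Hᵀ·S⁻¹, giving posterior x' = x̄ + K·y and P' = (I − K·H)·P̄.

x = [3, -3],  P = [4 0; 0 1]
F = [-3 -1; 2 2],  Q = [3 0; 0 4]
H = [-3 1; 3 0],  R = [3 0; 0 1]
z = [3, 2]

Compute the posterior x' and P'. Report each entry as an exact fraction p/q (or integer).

x' = [452/1393, 2190/1393]
P' = [404/4179 258/1393; 258/1393 3432/1393]

x̄ = F·x = [-6, 0]
P̄ = F·P·Fᵀ + Q = [40 -26; -26 24]
y = z − H·x̄ = [-15, 20]
S = H·P̄·Hᵀ + R = [543 -438; -438 361]
K = P̄·Hᵀ·S⁻¹ = [-146/4179 404/1393; 886/1393 774/1393]
x' = x̄ + K·y = [452/1393, 2190/1393]
P' = (I − K·H)·P̄ = [404/4179 258/1393; 258/1393 3432/1393]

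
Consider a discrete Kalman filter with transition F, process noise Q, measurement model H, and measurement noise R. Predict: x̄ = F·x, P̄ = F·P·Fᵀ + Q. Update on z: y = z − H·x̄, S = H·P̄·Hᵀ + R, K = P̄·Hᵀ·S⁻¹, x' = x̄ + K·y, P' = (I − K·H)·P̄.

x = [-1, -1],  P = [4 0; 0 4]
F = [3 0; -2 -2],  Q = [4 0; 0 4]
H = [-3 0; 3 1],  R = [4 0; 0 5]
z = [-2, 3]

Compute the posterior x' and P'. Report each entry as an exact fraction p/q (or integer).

x̄ = F·x = [-3, 4]
P̄ = F·P·Fᵀ + Q = [40 -24; -24 36]
y = z − H·x̄ = [-11, 8]
S = H·P̄·Hᵀ + R = [364 -288; -288 257]
K = P̄·Hᵀ·S⁻¹ = [-798/2651 96/2651; 2034/2651 1908/2651]
x' = x̄ + K·y = [1593/2651, 3494/2651]
P' = (I − K·H)·P̄ = [1064/2651 -2712/2651; -2712/2651 17676/2651]

x' = [1593/2651, 3494/2651]
P' = [1064/2651 -2712/2651; -2712/2651 17676/2651]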